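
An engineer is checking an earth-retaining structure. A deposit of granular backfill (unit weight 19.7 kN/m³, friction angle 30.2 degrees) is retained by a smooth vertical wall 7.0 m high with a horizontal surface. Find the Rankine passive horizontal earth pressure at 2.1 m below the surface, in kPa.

K_p = (1 + sin φ)/(1 − sin φ) = 3.024.
σ_h = K_p γ z = 3.024 × 19.7 × 2.1 = 125.1 kPa.

125 kPa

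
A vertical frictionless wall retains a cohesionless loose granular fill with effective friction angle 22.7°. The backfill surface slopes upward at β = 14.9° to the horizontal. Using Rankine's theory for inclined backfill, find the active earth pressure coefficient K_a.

0.523

K_a = cos β · (cos β − √(cos²β − cos²φ)) / (cos β + √(cos²β − cos²φ)).
cos β = 0.9664, cos φ = 0.9225, √(cos²β − cos²φ) = 0.2878.
K_a = 0.9664 × (0.9664 − 0.2878)/(0.9664 + 0.2878) = 0.5229.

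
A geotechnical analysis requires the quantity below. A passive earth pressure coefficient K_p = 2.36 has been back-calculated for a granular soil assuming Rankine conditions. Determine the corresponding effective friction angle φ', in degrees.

K_p = (1+sin φ)/(1−sin φ) ⇒ sin φ = (K_p − 1)/(K_p + 1) = 0.4048.
φ = arcsin(0.4048) = 23.88°.

23.9°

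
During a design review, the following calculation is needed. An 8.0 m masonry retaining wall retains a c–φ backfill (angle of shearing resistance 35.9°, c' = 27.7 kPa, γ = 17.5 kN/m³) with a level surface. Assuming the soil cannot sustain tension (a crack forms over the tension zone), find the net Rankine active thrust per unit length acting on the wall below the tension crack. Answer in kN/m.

7.39 kN/m

K_a = 0.2607; √K_a = 0.5106.
Tension-crack depth z_c = 2c/(γ√K_a) = 2×27.7/(17.5×0.5106) = 6.200 m.
σ_a at base = K_a γ H − 2c√K_a = 0.2607×17.5×8.0 − 2×27.7×0.5106 = 8.215 kPa.
P_a = ½ × 8.215 × (H − z_c) = 0.5×8.215×1.800 = 7.395 kN/m.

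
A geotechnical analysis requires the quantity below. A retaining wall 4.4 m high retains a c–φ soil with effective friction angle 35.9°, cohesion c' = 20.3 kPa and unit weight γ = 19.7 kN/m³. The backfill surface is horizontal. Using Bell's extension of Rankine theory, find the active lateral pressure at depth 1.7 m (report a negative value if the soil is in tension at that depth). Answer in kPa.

-12.0 kPa

K_a = (1 − sin φ)/(1 + sin φ) = 0.2607.
σ_a = K_a γ z − 2c√K_a = 0.2607×19.7×1.7 − 2×20.3×0.5106 = -12.00 kPa.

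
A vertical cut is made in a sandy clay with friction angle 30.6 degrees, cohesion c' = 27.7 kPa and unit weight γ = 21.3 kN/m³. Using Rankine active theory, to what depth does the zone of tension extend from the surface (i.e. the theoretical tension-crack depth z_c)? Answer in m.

4.56 m

K_a = tan²(45° − 30.6°/2) = 0.3253; √K_a = 0.5704.
The active pressure is zero where K_a γ z = 2c√K_a, so z_c = 2c/(γ√K_a) = 2×27.7/(21.3×0.5704) = 4.560 m.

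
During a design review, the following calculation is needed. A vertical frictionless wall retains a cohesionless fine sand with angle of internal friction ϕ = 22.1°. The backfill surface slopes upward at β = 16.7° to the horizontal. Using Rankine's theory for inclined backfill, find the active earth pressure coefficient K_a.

K_a = cos β · (cos β − √(cos²β − cos²φ)) / (cos β + √(cos²β − cos²φ)).
cos β = 0.9578, cos φ = 0.9265, √(cos²β − cos²φ) = 0.2428.
K_a = 0.9578 × (0.9578 − 0.2428)/(0.9578 + 0.2428) = 0.5704.

0.570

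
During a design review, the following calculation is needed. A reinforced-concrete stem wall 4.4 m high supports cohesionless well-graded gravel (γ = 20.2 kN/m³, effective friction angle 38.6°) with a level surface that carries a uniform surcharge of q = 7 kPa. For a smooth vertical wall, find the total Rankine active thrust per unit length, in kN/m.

52.4 kN/m

K_a = tan²(45° − φ/2) = 0.2316.
Soil triangle: ½ K_a γ H² = 0.5×0.2316×20.2×4.4² = 45.29 kN/m.
Surcharge rectangle: K_a q H = 0.2316×7×4.4 = 7.134 kN/m.
Total = 45.29 + 7.134 = 52.42 kN/m.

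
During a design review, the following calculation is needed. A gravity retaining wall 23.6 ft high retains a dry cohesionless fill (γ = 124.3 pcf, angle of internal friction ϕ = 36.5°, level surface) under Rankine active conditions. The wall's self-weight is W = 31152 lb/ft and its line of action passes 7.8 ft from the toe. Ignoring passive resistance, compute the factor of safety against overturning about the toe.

3.51

K_a = tan²(45° − 36.5°/2) = 0.2541.
P_a = ½K_aγH² = 0.5×0.2541×124.3×23.6² = 8794 lb/ft, acting at H/3 = 7.867 ft above the base.
Overturning moment M_o = P_a × H/3 = 8794 × 7.867 = 69180.
Resisting moment M_r = W × 7.8 = 31152 × 7.8 = 243000.
FS_overturning = M_r/M_o = 243000/69180 = 3.512.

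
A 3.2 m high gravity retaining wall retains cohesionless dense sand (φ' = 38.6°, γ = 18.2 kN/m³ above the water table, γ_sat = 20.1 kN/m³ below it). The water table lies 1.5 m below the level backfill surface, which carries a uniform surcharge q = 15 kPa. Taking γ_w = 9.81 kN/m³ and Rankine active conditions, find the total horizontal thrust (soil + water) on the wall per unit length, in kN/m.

44.2 kN/m

K_a = tan²(45° − φ/2) = 0.2316.
γ' = 20.1 − 9.81 = 10.29 kN/m³. h₂ = H − d_w = 1.7 m.
σ'_h: at surface K_a·q = 3.474; at WT K_a(q+γd_w) = 9.797; at base K_a(q+γd_w+γ'h₂) = 13.85 kPa.
P₁ = ½(3.474+9.797)×1.5 = 9.954; P₂ = ½(9.797+13.85)×1.7 = 20.10; P_w = ½γ_w h₂² = 14.18.
Total = 9.954+20.10+14.18 = 44.23 kN/m.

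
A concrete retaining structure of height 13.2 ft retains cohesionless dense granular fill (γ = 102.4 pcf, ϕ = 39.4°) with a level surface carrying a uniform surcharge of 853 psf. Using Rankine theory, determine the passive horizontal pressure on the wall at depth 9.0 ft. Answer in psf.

7940 psf

K_p = (1 + sin φ)/(1 − sin φ) = 4.475.
σ_v = γz + q = 102.4 × 9.0 + 853 = 1775 psf.
σ_h = K_p σ_v = 4.475 × 1775 = 7942 psf.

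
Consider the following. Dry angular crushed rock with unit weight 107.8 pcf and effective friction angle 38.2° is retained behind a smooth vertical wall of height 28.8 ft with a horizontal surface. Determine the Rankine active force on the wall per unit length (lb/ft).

10500 lb/ft

K_a = tan²(45° − φ/2) = 0.2358.
P_a = ½ K_a γ H² = 0.5 × 0.2358 × 107.8 × 28.8² = 10540 lb/ft.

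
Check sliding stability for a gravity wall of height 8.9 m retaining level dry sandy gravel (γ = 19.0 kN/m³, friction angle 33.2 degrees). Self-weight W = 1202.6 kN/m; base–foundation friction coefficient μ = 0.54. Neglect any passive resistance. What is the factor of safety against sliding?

K_a = tan²(45° − 33.2°/2) = 0.2924.
P_a = ½K_aγH² = 0.5×0.2924×19.0×8.9² = 220.0 kN/m, acting at H/3 = 2.967 m above the base.
FS_sliding = μW / P_a = 0.54×1202.6 / 220.0 = 2.952.

2.95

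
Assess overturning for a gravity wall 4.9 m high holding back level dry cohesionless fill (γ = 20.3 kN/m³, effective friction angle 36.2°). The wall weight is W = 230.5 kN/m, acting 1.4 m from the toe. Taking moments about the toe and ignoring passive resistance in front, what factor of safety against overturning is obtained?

K_a = tan²(45° − 36.2°/2) = 0.2574.
P_a = ½K_aγH² = 0.5×0.2574×20.3×4.9² = 62.72 kN/m, acting at H/3 = 1.633 m above the base.
Overturning moment M_o = P_a × H/3 = 62.72 × 1.633 = 102.5.
Resisting moment M_r = W × 1.4 = 230.5 × 1.4 = 322.7.
FS_overturning = M_r/M_o = 322.7/102.5 = 3.150.

3.15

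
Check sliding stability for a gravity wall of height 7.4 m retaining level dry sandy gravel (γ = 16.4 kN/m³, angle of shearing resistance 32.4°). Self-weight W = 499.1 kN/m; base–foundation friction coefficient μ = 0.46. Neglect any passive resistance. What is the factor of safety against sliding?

K_a = tan²(45° − 32.4°/2) = 0.3022.
P_a = ½K_aγH² = 0.5×0.3022×16.4×7.4² = 135.7 kN/m, acting at H/3 = 2.467 m above the base.
FS_sliding = μW / P_a = 0.46×499.1 / 135.7 = 1.692.

1.69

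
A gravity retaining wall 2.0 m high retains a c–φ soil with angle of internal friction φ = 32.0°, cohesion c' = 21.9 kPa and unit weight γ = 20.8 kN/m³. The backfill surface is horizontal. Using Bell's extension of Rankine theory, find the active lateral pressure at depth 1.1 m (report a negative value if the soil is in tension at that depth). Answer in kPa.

K_a = (1 − sin φ)/(1 + sin φ) = 0.3073.
σ_a = K_a γ z − 2c√K_a = 0.3073×20.8×1.1 − 2×21.9×0.5543 = -17.25 kPa.

-17.2 kPa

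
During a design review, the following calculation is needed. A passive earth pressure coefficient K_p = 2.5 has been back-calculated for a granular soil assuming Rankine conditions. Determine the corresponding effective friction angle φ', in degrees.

K_p = (1+sin φ)/(1−sin φ) ⇒ sin φ = (K_p − 1)/(K_p + 1) = 0.4286.
φ = arcsin(0.4286) = 25.38°.

25.4°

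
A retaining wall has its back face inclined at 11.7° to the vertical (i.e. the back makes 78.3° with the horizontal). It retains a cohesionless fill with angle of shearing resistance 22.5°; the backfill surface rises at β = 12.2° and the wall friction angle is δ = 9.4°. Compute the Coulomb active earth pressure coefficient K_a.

0.621

K_a = sin²(α+φ) / [sin²α · sin(α−δ) · (1 + √{sin(φ+δ)sin(φ−β) / (sin(α−δ)sin(α+β))})²].
With α = 78.3°, φ = 22.5°, δ = 9.4°, β = 12.2°: K_a = 0.6207.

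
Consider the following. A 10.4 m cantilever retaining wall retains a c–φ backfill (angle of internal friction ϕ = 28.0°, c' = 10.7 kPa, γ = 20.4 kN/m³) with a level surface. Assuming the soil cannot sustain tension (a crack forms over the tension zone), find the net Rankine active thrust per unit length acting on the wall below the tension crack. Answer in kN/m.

276 kN/m

K_a = 0.3610; √K_a = 0.6009.
Tension-crack depth z_c = 2c/(γ√K_a) = 2×10.7/(20.4×0.6009) = 1.746 m.
σ_a at base = K_a γ H − 2c√K_a = 0.3610×20.4×10.4 − 2×10.7×0.6009 = 63.74 kPa.
P_a = ½ × 63.74 × (H − z_c) = 0.5×63.74×8.654 = 275.8 kN/m.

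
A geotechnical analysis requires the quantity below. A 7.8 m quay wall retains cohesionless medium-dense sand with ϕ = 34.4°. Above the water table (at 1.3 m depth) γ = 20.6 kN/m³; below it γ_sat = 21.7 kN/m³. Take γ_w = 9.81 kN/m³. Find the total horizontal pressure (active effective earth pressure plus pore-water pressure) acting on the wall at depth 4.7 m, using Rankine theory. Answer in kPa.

K_a = (1 − sin φ)/(1 + sin φ) = 0.2780.
γ' = 21.7 − 9.81 = 11.89 kN/m³.
Effective vertical stress at 4.7 m: σ'_v = 20.6×1.3 + 11.89×3.40 = 67.21 kPa.
σ'_h = K_a σ'_v = 0.2780 × 67.21 = 18.68 kPa; u = γ_w × 3.40 = 33.35 kPa.
Total σ_h = 18.68 + 33.35 = 52.04 kPa.

52.0 kPa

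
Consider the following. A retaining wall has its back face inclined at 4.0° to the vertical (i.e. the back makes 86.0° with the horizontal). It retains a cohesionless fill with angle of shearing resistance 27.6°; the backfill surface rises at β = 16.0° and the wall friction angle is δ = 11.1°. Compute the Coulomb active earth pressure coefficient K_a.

0.469

K_a = sin²(α+φ) / [sin²α · sin(α−δ) · (1 + √{sin(φ+δ)sin(φ−β) / (sin(α−δ)sin(α+β))})²].
With α = 86.0°, φ = 27.6°, δ = 11.1°, β = 16.0°: K_a = 0.4692.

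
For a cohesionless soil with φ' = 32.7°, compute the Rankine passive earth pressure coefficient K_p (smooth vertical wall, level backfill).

3.35

K_p = (1 + sin φ)/(1 − sin φ) = tan²(45° + 32.7°/2) = 3.350.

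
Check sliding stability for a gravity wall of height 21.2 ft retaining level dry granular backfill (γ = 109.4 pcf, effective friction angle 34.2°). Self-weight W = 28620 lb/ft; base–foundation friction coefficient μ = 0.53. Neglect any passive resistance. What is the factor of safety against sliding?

K_a = tan²(45° − 34.2°/2) = 0.2803.
P_a = ½K_aγH² = 0.5×0.2803×109.4×21.2² = 6892 lb/ft, acting at H/3 = 7.067 ft above the base.
FS_sliding = μW / P_a = 0.53×28620 / 6892 = 2.201.

2.20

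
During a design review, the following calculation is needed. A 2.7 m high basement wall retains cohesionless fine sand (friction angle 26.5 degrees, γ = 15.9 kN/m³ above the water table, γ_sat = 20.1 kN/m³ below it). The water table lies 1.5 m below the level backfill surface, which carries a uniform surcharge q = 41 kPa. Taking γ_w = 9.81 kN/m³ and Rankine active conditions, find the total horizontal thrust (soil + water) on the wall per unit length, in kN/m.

K_a = tan²(45° − φ/2) = 0.3829.
γ' = 20.1 − 9.81 = 10.29 kN/m³. h₂ = H − d_w = 1.2 m.
σ'_h: at surface K_a·q = 15.70; at WT K_a(q+γd_w) = 24.83; at base K_a(q+γd_w+γ'h₂) = 29.56 kPa.
P₁ = ½(15.70+24.83)×1.5 = 30.40; P₂ = ½(24.83+29.56)×1.2 = 32.64; P_w = ½γ_w h₂² = 7.063.
Total = 30.40+32.64+7.063 = 70.10 kN/m.

70.1 kN/m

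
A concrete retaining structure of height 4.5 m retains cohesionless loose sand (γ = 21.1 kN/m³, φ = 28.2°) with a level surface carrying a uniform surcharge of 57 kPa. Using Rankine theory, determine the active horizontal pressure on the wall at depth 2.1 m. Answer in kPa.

36.3 kPa

K_a = (1 − sin φ)/(1 + sin φ) = 0.3582.
σ_v = γz + q = 21.1 × 2.1 + 57 = 101.3 kPa.
σ_h = K_a σ_v = 0.3582 × 101.3 = 36.29 kPa.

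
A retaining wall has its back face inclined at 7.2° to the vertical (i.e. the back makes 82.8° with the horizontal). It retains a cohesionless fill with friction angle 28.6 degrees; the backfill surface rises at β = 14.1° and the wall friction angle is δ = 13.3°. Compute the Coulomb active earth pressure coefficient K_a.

0.464

K_a = sin²(α+φ) / [sin²α · sin(α−δ) · (1 + √{sin(φ+δ)sin(φ−β) / (sin(α−δ)sin(α+β))})²].
With α = 82.8°, φ = 28.6°, δ = 13.3°, β = 14.1°: K_a = 0.4636.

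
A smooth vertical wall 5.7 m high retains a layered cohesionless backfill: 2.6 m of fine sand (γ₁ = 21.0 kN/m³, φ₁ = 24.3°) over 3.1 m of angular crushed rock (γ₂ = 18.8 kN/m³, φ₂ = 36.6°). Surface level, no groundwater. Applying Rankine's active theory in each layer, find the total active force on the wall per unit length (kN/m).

95.3 kN/m

K_a1 = tan²(45°−24.3°/2) = 0.4169; K_a2 = tan²(45°−36.6°/2) = 0.2530.
Layer 1: σ at base = K_a1 γ₁ h₁ = 22.76 kPa; P₁ = ½×22.76×2.6 = 29.59.
Layer 2: σ_v at top = γ₁h₁ = 54.60; σ_h top = K_a2×54.60 = 13.81; σ_h base = K_a2×(54.60+18.8×3.1) = 28.55.
P₂ = ½(13.81+28.55)×3.1 = 65.67. Total P_a = 29.59+65.67 = 95.26 kN/m.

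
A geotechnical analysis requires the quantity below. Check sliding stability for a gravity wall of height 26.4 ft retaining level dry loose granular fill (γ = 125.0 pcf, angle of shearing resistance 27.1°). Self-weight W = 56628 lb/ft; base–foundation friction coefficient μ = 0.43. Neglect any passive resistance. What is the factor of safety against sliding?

1.49

K_a = tan²(45° − 27.1°/2) = 0.3741.
P_a = ½K_aγH² = 0.5×0.3741×125.0×26.4² = 16290 lb/ft, acting at H/3 = 8.800 ft above the base.
FS_sliding = μW / P_a = 0.43×56628 / 16290 = 1.494.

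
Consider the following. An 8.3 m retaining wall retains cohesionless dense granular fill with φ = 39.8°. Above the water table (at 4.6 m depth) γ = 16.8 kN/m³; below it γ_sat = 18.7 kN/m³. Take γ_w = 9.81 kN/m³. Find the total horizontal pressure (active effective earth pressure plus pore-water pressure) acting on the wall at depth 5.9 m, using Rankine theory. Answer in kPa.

32.2 kPa

K_a = (1 − sin φ)/(1 + sin φ) = 0.2194.
γ' = 18.7 − 9.81 = 8.890 kN/m³.
Effective vertical stress at 5.9 m: σ'_v = 16.8×4.6 + 8.890×1.30 = 88.84 kPa.
σ'_h = K_a σ'_v = 0.2194 × 88.84 = 19.49 kPa; u = γ_w × 1.30 = 12.75 kPa.
Total σ_h = 19.49 + 12.75 = 32.25 kPa.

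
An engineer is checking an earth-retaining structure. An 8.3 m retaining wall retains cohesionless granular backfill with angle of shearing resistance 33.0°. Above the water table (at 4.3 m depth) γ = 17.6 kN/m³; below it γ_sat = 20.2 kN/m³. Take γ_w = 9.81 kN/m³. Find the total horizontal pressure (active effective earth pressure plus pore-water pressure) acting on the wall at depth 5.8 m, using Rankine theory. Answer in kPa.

41.6 kPa

K_a = (1 − sin φ)/(1 + sin φ) = 0.2948.
γ' = 20.2 − 9.81 = 10.39 kN/m³.
Effective vertical stress at 5.8 m: σ'_v = 17.6×4.3 + 10.39×1.50 = 91.27 kPa.
σ'_h = K_a σ'_v = 0.2948 × 91.27 = 26.91 kPa; u = γ_w × 1.50 = 14.71 kPa.
Total σ_h = 26.91 + 14.71 = 41.62 kPa.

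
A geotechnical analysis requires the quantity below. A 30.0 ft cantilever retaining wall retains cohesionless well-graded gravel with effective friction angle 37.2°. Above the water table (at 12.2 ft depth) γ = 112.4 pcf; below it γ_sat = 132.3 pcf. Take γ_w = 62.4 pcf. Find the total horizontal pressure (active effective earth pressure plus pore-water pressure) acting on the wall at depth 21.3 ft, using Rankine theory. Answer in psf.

1060 psf

K_a = (1 − sin φ)/(1 + sin φ) = 0.2464.
γ' = 132.3 − 62.4 = 69.90 pcf.
Effective vertical stress at 21.3 ft: σ'_v = 112.4×12.2 + 69.90×9.10 = 2007 psf.
σ'_h = K_a σ'_v = 0.2464 × 2007 = 494.7 psf; u = γ_w × 9.10 = 567.8 psf.
Total σ_h = 494.7 + 567.8 = 1062 psf.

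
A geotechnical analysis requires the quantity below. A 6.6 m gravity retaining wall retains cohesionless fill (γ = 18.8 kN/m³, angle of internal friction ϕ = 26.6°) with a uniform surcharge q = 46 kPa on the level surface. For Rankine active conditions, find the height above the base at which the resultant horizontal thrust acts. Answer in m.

2.67 m

K_a = 0.3814.
Triangular part P₁ = ½K_aγH² = 156.2 at H/3 = 2.200 m; rectangular part P₂ = K_a q H = 115.8 at H/2 = 3.300 m.
ȳ = (P₁·2.200 + P₂·3.300)/(P₁+P₂) = 2.668 m.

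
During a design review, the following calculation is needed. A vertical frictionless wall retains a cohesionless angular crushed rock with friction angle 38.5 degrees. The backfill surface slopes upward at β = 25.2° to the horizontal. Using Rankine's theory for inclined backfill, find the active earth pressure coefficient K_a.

0.300

K_a = cos β · (cos β − √(cos²β − cos²φ)) / (cos β + √(cos²β − cos²φ)).
cos β = 0.9048, cos φ = 0.7826, √(cos²β − cos²φ) = 0.4541.
K_a = 0.9048 × (0.9048 − 0.4541)/(0.9048 + 0.4541) = 0.3001.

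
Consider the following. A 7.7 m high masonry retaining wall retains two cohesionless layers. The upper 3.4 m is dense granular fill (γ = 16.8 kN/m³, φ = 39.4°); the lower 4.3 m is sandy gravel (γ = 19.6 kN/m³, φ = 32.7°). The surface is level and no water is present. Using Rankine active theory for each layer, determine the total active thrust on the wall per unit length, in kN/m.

149 kN/m

K_a1 = tan²(45°−39.4°/2) = 0.2234; K_a2 = tan²(45°−32.7°/2) = 0.2985.
Layer 1: σ at base = K_a1 γ₁ h₁ = 12.76 kPa; P₁ = ½×12.76×3.4 = 21.70.
Layer 2: σ_v at top = γ₁h₁ = 57.12; σ_h top = K_a2×57.12 = 17.05; σ_h base = K_a2×(57.12+19.6×4.3) = 42.21.
P₂ = ½(17.05+42.21)×4.3 = 127.4. Total P_a = 21.70+127.4 = 149.1 kN/m.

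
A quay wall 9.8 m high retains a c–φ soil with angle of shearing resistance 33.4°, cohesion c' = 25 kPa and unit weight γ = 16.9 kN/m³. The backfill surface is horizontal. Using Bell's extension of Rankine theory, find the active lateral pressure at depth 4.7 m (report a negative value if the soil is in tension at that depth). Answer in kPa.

-3.89 kPa

K_a = (1 − sin φ)/(1 + sin φ) = 0.2899.
σ_a = K_a γ z − 2c√K_a = 0.2899×16.9×4.7 − 2×25×0.5384 = -3.894 kPa.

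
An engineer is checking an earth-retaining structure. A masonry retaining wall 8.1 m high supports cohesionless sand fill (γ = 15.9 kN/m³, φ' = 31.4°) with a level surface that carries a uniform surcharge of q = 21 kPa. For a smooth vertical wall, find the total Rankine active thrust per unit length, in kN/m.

K_a = tan²(45° − φ/2) = 0.3149.
Soil triangle: ½ K_a γ H² = 0.5×0.3149×15.9×8.1² = 164.3 kN/m.
Surcharge rectangle: K_a q H = 0.3149×21×8.1 = 53.57 kN/m.
Total = 164.3 + 53.57 = 217.8 kN/m.

218 kN/m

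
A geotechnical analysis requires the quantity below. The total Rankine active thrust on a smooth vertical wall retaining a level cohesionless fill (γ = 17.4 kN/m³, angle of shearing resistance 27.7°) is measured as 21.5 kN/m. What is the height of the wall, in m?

K_a = 0.3653. P_a = ½ K_a γ H² ⇒ H = √(2P_a/(K_a γ)).
H = √(2×21.5/(0.3653×17.4)) = 2.601 m.

2.60 m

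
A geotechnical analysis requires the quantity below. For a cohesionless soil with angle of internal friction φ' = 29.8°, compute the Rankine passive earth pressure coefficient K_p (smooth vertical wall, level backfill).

K_p = (1 + sin φ)/(1 − sin φ) = tan²(45° + 29.8°/2) = 2.976.

2.98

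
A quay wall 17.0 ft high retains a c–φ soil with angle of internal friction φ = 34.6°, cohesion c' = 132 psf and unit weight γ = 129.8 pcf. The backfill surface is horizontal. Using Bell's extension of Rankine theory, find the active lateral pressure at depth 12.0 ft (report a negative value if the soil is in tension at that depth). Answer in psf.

291 psf

K_a = (1 − sin φ)/(1 + sin φ) = 0.2756.
σ_a = K_a γ z − 2c√K_a = 0.2756×129.8×12.0 − 2×132×0.5250 = 290.7 psf.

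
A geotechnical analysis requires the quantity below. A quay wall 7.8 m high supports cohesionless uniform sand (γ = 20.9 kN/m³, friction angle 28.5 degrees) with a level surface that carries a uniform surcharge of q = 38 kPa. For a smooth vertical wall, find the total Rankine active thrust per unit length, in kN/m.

K_a = tan²(45° − φ/2) = 0.3540.
Soil triangle: ½ K_a γ H² = 0.5×0.3540×20.9×7.8² = 225.0 kN/m.
Surcharge rectangle: K_a q H = 0.3540×38×7.8 = 104.9 kN/m.
Total = 225.0 + 104.9 = 329.9 kN/m.

330 kN/m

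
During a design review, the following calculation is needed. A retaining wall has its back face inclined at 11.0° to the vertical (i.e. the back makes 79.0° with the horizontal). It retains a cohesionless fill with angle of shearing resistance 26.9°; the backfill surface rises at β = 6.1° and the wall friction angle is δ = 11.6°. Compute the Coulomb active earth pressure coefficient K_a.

K_a = sin²(α+φ) / [sin²α · sin(α−δ) · (1 + √{sin(φ+δ)sin(φ−β) / (sin(α−δ)sin(α+β))})²].
With α = 79.0°, φ = 26.9°, δ = 11.6°, β = 6.1°: K_a = 0.4682.

0.468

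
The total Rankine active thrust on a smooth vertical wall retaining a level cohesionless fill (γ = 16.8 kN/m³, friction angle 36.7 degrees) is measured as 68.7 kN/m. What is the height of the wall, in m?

K_a = 0.2519. P_a = ½ K_a γ H² ⇒ H = √(2P_a/(K_a γ)).
H = √(2×68.7/(0.2519×16.8)) = 5.699 m.

5.70 m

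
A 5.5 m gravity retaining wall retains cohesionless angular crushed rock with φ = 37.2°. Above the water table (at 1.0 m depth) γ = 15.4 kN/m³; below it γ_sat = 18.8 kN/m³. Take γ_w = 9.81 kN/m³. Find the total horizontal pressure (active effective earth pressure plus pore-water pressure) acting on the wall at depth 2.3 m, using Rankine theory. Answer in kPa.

19.4 kPa

K_a = (1 − sin φ)/(1 + sin φ) = 0.2464.
γ' = 18.8 − 9.81 = 8.990 kN/m³.
Effective vertical stress at 2.3 m: σ'_v = 15.4×1.0 + 8.990×1.30 = 27.09 kPa.
σ'_h = K_a σ'_v = 0.2464 × 27.09 = 6.675 kPa; u = γ_w × 1.30 = 12.75 kPa.
Total σ_h = 6.675 + 12.75 = 19.43 kPa.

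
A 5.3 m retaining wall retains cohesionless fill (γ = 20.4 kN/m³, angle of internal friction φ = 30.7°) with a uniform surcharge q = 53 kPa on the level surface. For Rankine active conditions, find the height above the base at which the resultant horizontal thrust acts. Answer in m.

2.20 m

K_a = 0.3240.
Triangular part P₁ = ½K_aγH² = 92.84 at H/3 = 1.767 m; rectangular part P₂ = K_a q H = 91.02 at H/2 = 2.650 m.
ȳ = (P₁·1.767 + P₂·2.650)/(P₁+P₂) = 2.204 m.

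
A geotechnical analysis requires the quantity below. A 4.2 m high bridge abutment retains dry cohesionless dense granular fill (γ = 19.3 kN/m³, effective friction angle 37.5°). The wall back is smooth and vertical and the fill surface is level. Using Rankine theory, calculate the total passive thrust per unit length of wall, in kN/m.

K_p = tan²(45° + φ/2) = 4.112.
P_p = ½ K_p γ H² = 0.5 × 4.112 × 19.3 × 4.2² = 700.0 kN/m.

700 kN/m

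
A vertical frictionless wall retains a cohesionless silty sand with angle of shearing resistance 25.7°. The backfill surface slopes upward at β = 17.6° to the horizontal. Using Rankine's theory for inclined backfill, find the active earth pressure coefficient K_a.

K_a = cos β · (cos β − √(cos²β − cos²φ)) / (cos β + √(cos²β − cos²φ)).
cos β = 0.9532, cos φ = 0.9011, √(cos²β − cos²φ) = 0.3109.
K_a = 0.9532 × (0.9532 − 0.3109)/(0.9532 + 0.3109) = 0.4844.

0.484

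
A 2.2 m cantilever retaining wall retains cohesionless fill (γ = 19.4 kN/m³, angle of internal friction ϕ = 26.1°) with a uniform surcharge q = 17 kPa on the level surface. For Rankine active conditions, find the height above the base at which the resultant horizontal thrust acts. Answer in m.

0.896 m

K_a = 0.3889.
Triangular part P₁ = ½K_aγH² = 18.26 at H/3 = 0.7333 m; rectangular part P₂ = K_a q H = 14.55 at H/2 = 1.100 m.
ȳ = (P₁·0.7333 + P₂·1.100)/(P₁+P₂) = 0.8959 m.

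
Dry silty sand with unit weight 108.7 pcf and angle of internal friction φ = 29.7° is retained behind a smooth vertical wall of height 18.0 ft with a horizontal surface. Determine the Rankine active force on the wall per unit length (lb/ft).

K_a = tan²(45° − φ/2) = 0.3374.
P_a = ½ K_a γ H² = 0.5 × 0.3374 × 108.7 × 18.0² = 5941 lb/ft.

5940 lb/ft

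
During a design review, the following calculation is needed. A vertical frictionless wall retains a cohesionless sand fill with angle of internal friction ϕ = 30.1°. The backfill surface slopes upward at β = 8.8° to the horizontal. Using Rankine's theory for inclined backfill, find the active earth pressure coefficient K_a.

0.344

K_a = cos β · (cos β − √(cos²β − cos²φ)) / (cos β + √(cos²β − cos²φ)).
cos β = 0.9882, cos φ = 0.8652, √(cos²β − cos²φ) = 0.4776.
K_a = 0.9882 × (0.9882 − 0.4776)/(0.9882 + 0.4776) = 0.3442.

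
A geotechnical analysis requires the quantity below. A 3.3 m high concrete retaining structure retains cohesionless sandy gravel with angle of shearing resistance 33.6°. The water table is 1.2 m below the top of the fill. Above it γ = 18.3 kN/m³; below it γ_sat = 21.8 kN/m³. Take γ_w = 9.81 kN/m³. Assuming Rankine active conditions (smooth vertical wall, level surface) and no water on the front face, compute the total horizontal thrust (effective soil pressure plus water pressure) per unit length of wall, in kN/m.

46.3 kN/m

K_a = tan²(45° − φ/2) = 0.2875.
γ' = 21.8 − 9.81 = 11.99 kN/m³. Depth below WT = 2.1 m.
σ'_h at WT = K_a γ d_w = 6.314 kPa; at base = 6.314 + K_a γ' × 2.1 = 13.55 kPa.
P₁ (0–1.2 m) = ½×6.314×1.2 = 3.788. P₂ (1.2–3.3 m) = ½(6.314+13.55)×2.1 = 20.86.
P_w = ½ γ_w h₂² = 0.5×9.81×2.1² = 21.63. Total = 3.788+20.86+21.63 = 46.28 kN/m.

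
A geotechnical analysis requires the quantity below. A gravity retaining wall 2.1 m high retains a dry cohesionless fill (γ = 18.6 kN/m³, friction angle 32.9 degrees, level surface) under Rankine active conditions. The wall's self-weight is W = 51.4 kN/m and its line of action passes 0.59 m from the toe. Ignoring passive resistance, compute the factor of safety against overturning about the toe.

3.57

K_a = tan²(45° − 32.9°/2) = 0.2960.
P_a = ½K_aγH² = 0.5×0.2960×18.6×2.1² = 12.14 kN/m, acting at H/3 = 0.7000 m above the base.
Overturning moment M_o = P_a × H/3 = 12.14 × 0.7000 = 8.499.
Resisting moment M_r = W × 0.59 = 51.4 × 0.59 = 30.33.
FS_overturning = M_r/M_o = 30.33/8.499 = 3.568.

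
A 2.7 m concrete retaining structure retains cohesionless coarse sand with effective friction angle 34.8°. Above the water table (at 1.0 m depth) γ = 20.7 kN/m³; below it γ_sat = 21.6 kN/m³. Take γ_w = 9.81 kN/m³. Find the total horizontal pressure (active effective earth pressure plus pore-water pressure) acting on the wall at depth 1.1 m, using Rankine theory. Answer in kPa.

K_a = (1 − sin φ)/(1 + sin φ) = 0.2733.
γ' = 21.6 − 9.81 = 11.79 kN/m³.
Effective vertical stress at 1.1 m: σ'_v = 20.7×1.0 + 11.79×0.100 = 21.88 kPa.
σ'_h = K_a σ'_v = 0.2733 × 21.88 = 5.980 kPa; u = γ_w × 0.100 = 0.9810 kPa.
Total σ_h = 5.980 + 0.9810 = 6.961 kPa.

6.96 kPa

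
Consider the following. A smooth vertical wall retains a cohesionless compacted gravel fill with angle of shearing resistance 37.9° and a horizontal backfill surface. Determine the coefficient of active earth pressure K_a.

K_a = tan²(45° − φ/2) = tan²(26.05°) = 0.2389.

0.239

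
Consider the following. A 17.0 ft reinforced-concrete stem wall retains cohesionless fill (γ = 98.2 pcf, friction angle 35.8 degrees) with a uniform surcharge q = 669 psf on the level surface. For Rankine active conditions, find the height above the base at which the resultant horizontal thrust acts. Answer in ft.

K_a = 0.2619.
Triangular part P₁ = ½K_aγH² = 3716 at H/3 = 5.667 ft; rectangular part P₂ = K_a q H = 2978 at H/2 = 8.500 ft.
ȳ = (P₁·5.667 + P₂·8.500)/(P₁+P₂) = 6.927 ft.

6.93 ft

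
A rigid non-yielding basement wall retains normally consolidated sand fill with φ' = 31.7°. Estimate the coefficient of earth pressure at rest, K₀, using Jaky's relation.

0.475

K₀ = 1 − sin φ' = 1 − sin 31.7° = 0.4745.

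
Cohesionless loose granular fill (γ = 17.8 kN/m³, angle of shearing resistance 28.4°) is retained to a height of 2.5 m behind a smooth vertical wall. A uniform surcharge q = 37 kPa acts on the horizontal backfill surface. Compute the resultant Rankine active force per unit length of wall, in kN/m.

K_a = tan²(45° − φ/2) = 0.3554.
Soil triangle: ½ K_a γ H² = 0.5×0.3554×17.8×2.5² = 19.77 kN/m.
Surcharge rectangle: K_a q H = 0.3554×37×2.5 = 32.87 kN/m.
Total = 19.77 + 32.87 = 52.64 kN/m.

52.6 kN/m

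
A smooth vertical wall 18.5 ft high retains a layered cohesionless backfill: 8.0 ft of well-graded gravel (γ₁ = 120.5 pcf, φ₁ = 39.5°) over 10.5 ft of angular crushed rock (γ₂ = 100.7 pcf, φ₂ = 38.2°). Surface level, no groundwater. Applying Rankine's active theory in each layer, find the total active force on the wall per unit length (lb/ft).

4550 lb/ft

K_a1 = tan²(45°−39.5°/2) = 0.2224; K_a2 = tan²(45°−38.2°/2) = 0.2358.
Layer 1: σ at base = K_a1 γ₁ h₁ = 214.4 psf; P₁ = ½×214.4×8.0 = 857.7.
Layer 2: σ_v at top = γ₁h₁ = 964.0; σ_h top = K_a2×964.0 = 227.3; σ_h base = K_a2×(964.0+100.7×10.5) = 476.6.
P₂ = ½(227.3+476.6)×10.5 = 3695. Total P_a = 857.7+3695 = 4553 lb/ft.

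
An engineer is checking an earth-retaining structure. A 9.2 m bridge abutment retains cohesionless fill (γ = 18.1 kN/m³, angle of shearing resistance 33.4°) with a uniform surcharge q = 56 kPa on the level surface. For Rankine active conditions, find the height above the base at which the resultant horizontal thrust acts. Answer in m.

3.68 m

K_a = 0.2899.
Triangular part P₁ = ½K_aγH² = 222.1 at H/3 = 3.067 m; rectangular part P₂ = K_a q H = 149.4 at H/2 = 4.600 m.
ȳ = (P₁·3.067 + P₂·4.600)/(P₁+P₂) = 3.683 m.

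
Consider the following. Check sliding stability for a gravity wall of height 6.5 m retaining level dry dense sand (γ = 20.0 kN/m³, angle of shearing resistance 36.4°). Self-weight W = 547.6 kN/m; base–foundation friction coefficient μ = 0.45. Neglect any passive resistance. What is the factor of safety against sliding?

2.29

K_a = tan²(45° − 36.4°/2) = 0.2552.
P_a = ½K_aγH² = 0.5×0.2552×20.0×6.5² = 107.8 kN/m, acting at H/3 = 2.167 m above the base.
FS_sliding = μW / P_a = 0.45×547.6 / 107.8 = 2.286.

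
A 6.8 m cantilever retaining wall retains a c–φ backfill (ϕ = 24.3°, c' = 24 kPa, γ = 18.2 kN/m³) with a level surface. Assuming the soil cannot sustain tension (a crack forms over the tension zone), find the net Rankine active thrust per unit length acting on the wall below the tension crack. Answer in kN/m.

28.0 kN/m

K_a = 0.4169; √K_a = 0.6457.
Tension-crack depth z_c = 2c/(γ√K_a) = 2×24/(18.2×0.6457) = 4.085 m.
σ_a at base = K_a γ H − 2c√K_a = 0.4169×18.2×6.8 − 2×24×0.6457 = 20.60 kPa.
P_a = ½ × 20.60 × (H − z_c) = 0.5×20.60×2.715 = 27.98 kN/m.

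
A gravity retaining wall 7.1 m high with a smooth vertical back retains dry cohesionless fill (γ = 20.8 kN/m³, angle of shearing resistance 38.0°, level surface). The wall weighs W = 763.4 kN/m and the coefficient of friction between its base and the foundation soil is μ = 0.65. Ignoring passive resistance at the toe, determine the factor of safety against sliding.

K_a = tan²(45° − 38.0°/2) = 0.2379.
P_a = ½K_aγH² = 0.5×0.2379×20.8×7.1² = 124.7 kN/m, acting at H/3 = 2.367 m above the base.
FS_sliding = μW / P_a = 0.65×763.4 / 124.7 = 3.979.

3.98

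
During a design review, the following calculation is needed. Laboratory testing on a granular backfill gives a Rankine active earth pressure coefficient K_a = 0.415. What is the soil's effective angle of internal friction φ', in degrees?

K_a = tan²(45° − φ/2) ⇒ 45° − φ/2 = arctan(√0.415) = 32.79°.
φ = 2(45° − 32.79°) = 24.42°.

24.4°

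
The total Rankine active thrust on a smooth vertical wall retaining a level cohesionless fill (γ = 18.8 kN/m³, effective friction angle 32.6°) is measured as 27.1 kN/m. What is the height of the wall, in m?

3.10 m

K_a = 0.2997. P_a = ½ K_a γ H² ⇒ H = √(2P_a/(K_a γ)).
H = √(2×27.1/(0.2997×18.8)) = 3.101 m.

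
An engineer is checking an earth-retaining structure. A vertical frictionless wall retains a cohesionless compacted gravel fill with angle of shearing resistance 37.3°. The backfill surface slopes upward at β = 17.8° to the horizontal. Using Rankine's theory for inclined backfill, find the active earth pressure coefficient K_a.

0.277

K_a = cos β · (cos β − √(cos²β − cos²φ)) / (cos β + √(cos²β − cos²φ)).
cos β = 0.9521, cos φ = 0.7955, √(cos²β − cos²φ) = 0.5232.
K_a = 0.9521 × (0.9521 − 0.5232)/(0.9521 + 0.5232) = 0.2768.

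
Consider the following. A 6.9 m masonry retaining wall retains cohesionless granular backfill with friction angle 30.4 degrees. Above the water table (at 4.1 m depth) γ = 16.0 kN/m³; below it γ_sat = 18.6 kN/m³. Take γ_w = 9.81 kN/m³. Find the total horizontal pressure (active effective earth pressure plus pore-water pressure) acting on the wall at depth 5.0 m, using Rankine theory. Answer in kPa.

K_a = (1 − sin φ)/(1 + sin φ) = 0.3280.
γ' = 18.6 − 9.81 = 8.790 kN/m³.
Effective vertical stress at 5.0 m: σ'_v = 16.0×4.1 + 8.790×0.900 = 73.51 kPa.
σ'_h = K_a σ'_v = 0.3280 × 73.51 = 24.11 kPa; u = γ_w × 0.900 = 8.829 kPa.
Total σ_h = 24.11 + 8.829 = 32.94 kPa.

32.9 kPa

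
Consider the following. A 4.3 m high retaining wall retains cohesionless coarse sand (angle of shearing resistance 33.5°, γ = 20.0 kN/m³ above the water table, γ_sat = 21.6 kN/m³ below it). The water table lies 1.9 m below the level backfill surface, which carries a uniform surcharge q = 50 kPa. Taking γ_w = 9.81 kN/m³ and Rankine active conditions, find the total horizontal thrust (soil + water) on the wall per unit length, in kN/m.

137 kN/m

K_a = tan²(45° − φ/2) = 0.2887.
γ' = 21.6 − 9.81 = 11.79 kN/m³. h₂ = H − d_w = 2.4 m.
σ'_h: at surface K_a·q = 14.44; at WT K_a(q+γd_w) = 25.41; at base K_a(q+γd_w+γ'h₂) = 33.58 kPa.
P₁ = ½(14.44+25.41)×1.9 = 37.85; P₂ = ½(25.41+33.58)×2.4 = 70.78; P_w = ½γ_w h₂² = 28.25.
Total = 37.85+70.78+28.25 = 136.9 kN/m.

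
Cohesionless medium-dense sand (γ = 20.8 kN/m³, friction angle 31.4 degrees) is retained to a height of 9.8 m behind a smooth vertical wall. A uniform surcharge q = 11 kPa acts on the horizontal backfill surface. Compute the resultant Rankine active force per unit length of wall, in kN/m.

348 kN/m

K_a = tan²(45° − φ/2) = 0.3149.
Soil triangle: ½ K_a γ H² = 0.5×0.3149×20.8×9.8² = 314.5 kN/m.
Surcharge rectangle: K_a q H = 0.3149×11×9.8 = 33.95 kN/m.
Total = 314.5 + 33.95 = 348.5 kN/m.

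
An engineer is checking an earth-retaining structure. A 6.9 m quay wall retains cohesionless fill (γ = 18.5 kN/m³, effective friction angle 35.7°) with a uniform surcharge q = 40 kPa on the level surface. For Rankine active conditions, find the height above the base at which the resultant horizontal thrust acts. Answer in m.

K_a = 0.2630.
Triangular part P₁ = ½K_aγH² = 115.8 at H/3 = 2.300 m; rectangular part P₂ = K_a q H = 72.59 at H/2 = 3.450 m.
ȳ = (P₁·2.300 + P₂·3.450)/(P₁+P₂) = 2.743 m.

2.74 m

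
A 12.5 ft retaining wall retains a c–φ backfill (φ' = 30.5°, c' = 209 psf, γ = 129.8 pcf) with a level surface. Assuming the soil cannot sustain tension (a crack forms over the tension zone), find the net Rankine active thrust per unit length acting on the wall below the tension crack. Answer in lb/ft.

K_a = 0.3267; √K_a = 0.5715.
Tension-crack depth z_c = 2c/(γ√K_a) = 2×209/(129.8×0.5715) = 5.634 ft.
σ_a at base = K_a γ H − 2c√K_a = 0.3267×129.8×12.5 − 2×209×0.5715 = 291.1 psf.
P_a = ½ × 291.1 × (H − z_c) = 0.5×291.1×6.866 = 999.3 lb/ft.

999 lb/ft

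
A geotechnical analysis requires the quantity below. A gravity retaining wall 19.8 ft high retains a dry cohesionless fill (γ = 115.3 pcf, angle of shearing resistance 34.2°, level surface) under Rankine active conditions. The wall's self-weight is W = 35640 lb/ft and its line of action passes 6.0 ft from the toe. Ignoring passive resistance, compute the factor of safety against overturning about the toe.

K_a = tan²(45° − 34.2°/2) = 0.2803.
P_a = ½K_aγH² = 0.5×0.2803×115.3×19.8² = 6336 lb/ft, acting at H/3 = 6.600 ft above the base.
Overturning moment M_o = P_a × H/3 = 6336 × 6.600 = 41820.
Resisting moment M_r = W × 6.0 = 35640 × 6.0 = 213800.
FS_overturning = M_r/M_o = 213800/41820 = 5.114.

5.11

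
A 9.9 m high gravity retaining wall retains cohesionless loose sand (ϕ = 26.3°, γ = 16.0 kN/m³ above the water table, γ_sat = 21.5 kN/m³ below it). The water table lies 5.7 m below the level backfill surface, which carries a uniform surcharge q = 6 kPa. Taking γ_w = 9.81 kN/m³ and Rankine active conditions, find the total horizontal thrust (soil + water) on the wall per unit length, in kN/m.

K_a = tan²(45° − φ/2) = 0.3859.
γ' = 21.5 − 9.81 = 11.69 kN/m³. h₂ = H − d_w = 4.2 m.
σ'_h: at surface K_a·q = 2.316; at WT K_a(q+γd_w) = 37.51; at base K_a(q+γd_w+γ'h₂) = 56.46 kPa.
P₁ = ½(2.316+37.51)×5.7 = 113.5; P₂ = ½(37.51+56.46)×4.2 = 197.3; P_w = ½γ_w h₂² = 86.52.
Total = 113.5+197.3+86.52 = 397.4 kN/m.

397 kN/m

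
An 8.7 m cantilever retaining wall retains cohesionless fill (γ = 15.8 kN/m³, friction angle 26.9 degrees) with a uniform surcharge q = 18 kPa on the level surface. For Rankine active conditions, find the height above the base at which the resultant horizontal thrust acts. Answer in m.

3.20 m

K_a = 0.3770.
Triangular part P₁ = ½K_aγH² = 225.4 at H/3 = 2.900 m; rectangular part P₂ = K_a q H = 59.04 at H/2 = 4.350 m.
ȳ = (P₁·2.900 + P₂·4.350)/(P₁+P₂) = 3.201 m.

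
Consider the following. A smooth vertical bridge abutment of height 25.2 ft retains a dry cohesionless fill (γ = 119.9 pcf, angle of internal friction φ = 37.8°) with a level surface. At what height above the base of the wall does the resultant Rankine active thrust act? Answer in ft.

K_a = 0.2400.
The pressure distribution is triangular, so the resultant acts at H/3 above the base = 25.2/3 = 8.400 ft.

8.40 ft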